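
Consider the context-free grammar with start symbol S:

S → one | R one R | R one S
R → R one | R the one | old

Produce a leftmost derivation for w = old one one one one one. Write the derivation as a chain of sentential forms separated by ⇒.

S ⇒ R one S   [S → R one S]
R one S ⇒ R one one S   [R → R one]
R one one S ⇒ R one one one S   [R → R one]
R one one one S ⇒ R one one one one S   [R → R one]
R one one one one S ⇒ old one one one one S   [R → old]
old one one one one S ⇒ old one one one one one   [S → one]

S ⇒ R one S ⇒ R one one S ⇒ R one one one S ⇒ R one one one one S ⇒ old one one one one S ⇒ old one one one one one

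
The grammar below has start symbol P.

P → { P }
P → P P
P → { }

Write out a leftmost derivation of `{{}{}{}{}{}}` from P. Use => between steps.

P => {P} => {PP} => {PPP} => {PPPP} => {PPPPP} => {{}PPPP} => {{}{}PPP} => {{}{}{}PP} => {{}{}{}{}P} => {{}{}{}{}{}}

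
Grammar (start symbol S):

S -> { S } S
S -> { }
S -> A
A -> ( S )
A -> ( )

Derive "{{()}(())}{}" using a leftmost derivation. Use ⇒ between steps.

S⇒{S}S⇒{{S}S}S⇒{{A}S}S⇒{{()}S}S⇒{{()}A}S⇒{{()}(S)}S⇒{{()}(A)}S⇒{{()}(())}S⇒{{()}(())}{}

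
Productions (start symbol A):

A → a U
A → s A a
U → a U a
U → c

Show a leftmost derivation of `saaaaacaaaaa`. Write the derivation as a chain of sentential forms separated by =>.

A => sAa   [A → s A a]
sAa => saUa   [A → a U]
saUa => saaUaa   [U → a U a]
saaUaa => saaaUaaa   [U → a U a]
saaaUaaa => saaaaUaaaa   [U → a U a]
saaaaUaaaa => saaaaaUaaaaa   [U → a U a]
saaaaaUaaaaa => saaaaacaaaaa   [U → c]

A => sAa => saUa => saaUaa => saaaUaaa => saaaaUaaaa => saaaaaUaaaaa => saaaaacaaaaa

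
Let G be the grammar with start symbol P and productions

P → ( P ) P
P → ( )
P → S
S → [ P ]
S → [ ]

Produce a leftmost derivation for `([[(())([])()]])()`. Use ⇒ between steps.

P⇒(P)P⇒(S)P⇒([P])P⇒([S])P⇒([[P]])P⇒([[(P)P]])P⇒([[(())P]])P⇒([[(())(P)P]])P⇒([[(())(S)P]])P⇒([[(())([])P]])P⇒([[(())([])()]])P⇒([[(())([])()]])()

P ⇒ (P)P   [P → ( P ) P]
(P)P ⇒ (S)P   [P → S]
(S)P ⇒ ([P])P   [S → [ P ]]
([P])P ⇒ ([S])P   [P → S]
([S])P ⇒ ([[P]])P   [S → [ P ]]
([[P]])P ⇒ ([[(P)P]])P   [P → ( P ) P]
([[(P)P]])P ⇒ ([[(())P]])P   [P → ( )]
([[(())P]])P ⇒ ([[(())(P)P]])P   [P → ( P ) P]
([[(())(P)P]])P ⇒ ([[(())(S)P]])P   [P → S]
([[(())(S)P]])P ⇒ ([[(())([])P]])P   [S → [ ]]
([[(())([])P]])P ⇒ ([[(())([])()]])P   [P → ( )]
([[(())([])()]])P ⇒ ([[(())([])()]])()   [P → ( )]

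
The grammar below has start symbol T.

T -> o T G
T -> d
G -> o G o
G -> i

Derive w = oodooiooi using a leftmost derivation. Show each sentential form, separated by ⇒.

T ⇒ oTG ⇒ ooTGG ⇒ oodGG ⇒ oodoGoG ⇒ oodooGooG ⇒ oodooiooG ⇒ oodooiooi

T ⇒ oTG   [T -> o T G]
oTG ⇒ ooTGG   [T -> o T G]
ooTGG ⇒ oodGG   [T -> d]
oodGG ⇒ oodoGoG   [G -> o G o]
oodoGoG ⇒ oodooGooG   [G -> o G o]
oodooGooG ⇒ oodooiooG   [G -> i]
oodooiooG ⇒ oodooiooi   [G -> i]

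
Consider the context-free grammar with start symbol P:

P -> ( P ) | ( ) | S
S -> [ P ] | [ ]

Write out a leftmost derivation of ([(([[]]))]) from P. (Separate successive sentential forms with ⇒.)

P ⇒ (P)   [P -> ( P )]
(P) ⇒ (S)   [P -> S]
(S) ⇒ ([P])   [S -> [ P ]]
([P]) ⇒ ([(P)])   [P -> ( P )]
([(P)]) ⇒ ([((P))])   [P -> ( P )]
([((P))]) ⇒ ([((S))])   [P -> S]
([((S))]) ⇒ ([(([P]))])   [S -> [ P ]]
([(([P]))]) ⇒ ([(([S]))])   [P -> S]
([(([S]))]) ⇒ ([(([[]]))])   [S -> [ ]]

P⇒(P)⇒(S)⇒([P])⇒([(P)])⇒([((P))])⇒([((S))])⇒([(([P]))])⇒([(([S]))])⇒([(([[]]))])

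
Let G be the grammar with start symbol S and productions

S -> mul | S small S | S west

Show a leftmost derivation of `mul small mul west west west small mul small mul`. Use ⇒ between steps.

S ⇒ S small S   [S -> S small S]
S small S ⇒ S small S small S   [S -> S small S]
S small S small S ⇒ S west small S small S   [S -> S west]
S west small S small S ⇒ S west west small S small S   [S -> S west]
S west west small S small S ⇒ S west west west small S small S   [S -> S west]
S west west west small S small S ⇒ S small S west west west small S small S   [S -> S small S]
S small S west west west small S small S ⇒ mul small S west west west small S small S   [S -> mul]
mul small S west west west small S small S ⇒ mul small mul west west west small S small S   [S -> mul]
mul small mul west west west small S small S ⇒ mul small mul west west west small mul small S   [S -> mul]
mul small mul west west west small mul small S ⇒ mul small mul west west west small mul small mul   [S -> mul]

S ⇒ S small S ⇒ S small S small S ⇒ S west small S small S ⇒ S west west small S small S ⇒ S west west west small S small S ⇒ S small S west west west small S small S ⇒ mul small S west west west small S small S ⇒ mul small mul west west west small S small S ⇒ mul small mul west west west small mul small S ⇒ mul small mul west west west small mul small mul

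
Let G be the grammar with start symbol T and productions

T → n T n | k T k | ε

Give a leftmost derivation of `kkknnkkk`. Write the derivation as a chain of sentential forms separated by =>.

T=>kTk=>kkTkk=>kkkTkkk=>kkknTnkkk=>kkknnkkk

T => kTk   [T → k T k]
kTk => kkTkk   [T → k T k]
kkTkk => kkkTkkk   [T → k T k]
kkkTkkk => kkknTnkkk   [T → n T n]
kkknTnkkk => kkknnkkk   [T → ε]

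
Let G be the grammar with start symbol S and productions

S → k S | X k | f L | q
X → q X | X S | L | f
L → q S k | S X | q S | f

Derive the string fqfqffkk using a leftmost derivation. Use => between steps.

S => fL   [S → f L]
fL => fqSk   [L → q S k]
fqSk => fqfLk   [S → f L]
fqfLk => fqfqSkk   [L → q S k]
fqfqSkk => fqfqfLkk   [S → f L]
fqfqfLkk => fqfqffkk   [L → f]

S=>fL=>fqSk=>fqfLk=>fqfqSkk=>fqfqfLkk=>fqfqffkk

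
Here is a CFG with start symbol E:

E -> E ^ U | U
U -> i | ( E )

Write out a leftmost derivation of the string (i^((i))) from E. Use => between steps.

E => U => (E) => (E^U) => (U^U) => (i^U) => (i^(E)) => (i^(U)) => (i^((E))) => (i^((U))) => (i^((i)))

E => U   [E -> U]
U => (E)   [U -> ( E )]
(E) => (E^U)   [E -> E ^ U]
(E^U) => (U^U)   [E -> U]
(U^U) => (i^U)   [U -> i]
(i^U) => (i^(E))   [U -> ( E )]
(i^(E)) => (i^(U))   [E -> U]
(i^(U)) => (i^((E)))   [U -> ( E )]
(i^((E))) => (i^((U)))   [E -> U]
(i^((U))) => (i^((i)))   [U -> i]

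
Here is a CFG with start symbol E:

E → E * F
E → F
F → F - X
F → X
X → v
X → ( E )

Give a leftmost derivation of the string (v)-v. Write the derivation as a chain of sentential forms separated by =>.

E => F   [E → F]
F => F-X   [F → F - X]
F-X => X-X   [F → X]
X-X => (E)-X   [X → ( E )]
(E)-X => (F)-X   [E → F]
(F)-X => (X)-X   [F → X]
(X)-X => (v)-X   [X → v]
(v)-X => (v)-v   [X → v]

E => F => F-X => X-X => (E)-X => (F)-X => (X)-X => (v)-X => (v)-v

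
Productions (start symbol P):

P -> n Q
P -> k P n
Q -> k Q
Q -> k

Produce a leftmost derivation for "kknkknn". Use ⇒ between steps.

P⇒kPn⇒kkPnn⇒kknQnn⇒kknkQnn⇒kknkknn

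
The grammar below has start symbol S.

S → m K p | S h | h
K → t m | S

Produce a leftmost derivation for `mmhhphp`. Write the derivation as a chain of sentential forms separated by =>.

S => mKp   [S → m K p]
mKp => mSp   [K → S]
mSp => mShp   [S → S h]
mShp => mmKphp   [S → m K p]
mmKphp => mmSphp   [K → S]
mmSphp => mmShphp   [S → S h]
mmShphp => mmhhphp   [S → h]

S => mKp => mSp => mShp => mmKphp => mmSphp => mmShphp => mmhhphp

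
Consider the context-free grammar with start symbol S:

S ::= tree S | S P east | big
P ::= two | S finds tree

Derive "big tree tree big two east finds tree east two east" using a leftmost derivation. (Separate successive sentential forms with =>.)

S => S P east => S P east P east => big P east P east => big S finds tree east P east => big S P east finds tree east P east => big tree S P east finds tree east P east => big tree tree S P east finds tree east P east => big tree tree big P east finds tree east P east => big tree tree big two east finds tree east P east => big tree tree big two east finds tree east two east

S => S P east   [S ::= S P east]
S P east => S P east P east   [S ::= S P east]
S P east P east => big P east P east   [S ::= big]
big P east P east => big S finds tree east P east   [P ::= S finds tree]
big S finds tree east P east => big S P east finds tree east P east   [S ::= S P east]
big S P east finds tree east P east => big tree S P east finds tree east P east   [S ::= tree S]
big tree S P east finds tree east P east => big tree tree S P east finds tree east P east   [S ::= tree S]
big tree tree S P east finds tree east P east => big tree tree big P east finds tree east P east   [S ::= big]
big tree tree big P east finds tree east P east => big tree tree big two east finds tree east P east   [P ::= two]
big tree tree big two east finds tree east P east => big tree tree big two east finds tree east two east   [P ::= two]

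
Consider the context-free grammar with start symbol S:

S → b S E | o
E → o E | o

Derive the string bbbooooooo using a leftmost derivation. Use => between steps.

S => bSE => bbSEE => bbbSEEE => bbboEEE => bbbooEE => bbboooEE => bbbooooEE => bbboooooE => bbbooooooE => bbbooooooo

S => bSE   [S → b S E]
bSE => bbSEE   [S → b S E]
bbSEE => bbbSEEE   [S → b S E]
bbbSEEE => bbboEEE   [S → o]
bbboEEE => bbbooEE   [E → o]
bbbooEE => bbboooEE   [E → o E]
bbboooEE => bbbooooEE   [E → o E]
bbbooooEE => bbboooooE   [E → o]
bbboooooE => bbbooooooE   [E → o E]
bbbooooooE => bbbooooooo   [E → o]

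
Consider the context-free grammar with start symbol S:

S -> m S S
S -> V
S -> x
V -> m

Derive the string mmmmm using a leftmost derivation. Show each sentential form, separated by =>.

S => mSS => mVS => mmS => mmmSS => mmmVS => mmmmS => mmmmV => mmmmm

S => mSS   [S -> m S S]
mSS => mVS   [S -> V]
mVS => mmS   [V -> m]
mmS => mmmSS   [S -> m S S]
mmmSS => mmmVS   [S -> V]
mmmVS => mmmmS   [V -> m]
mmmmS => mmmmV   [S -> V]
mmmmV => mmmmm   [V -> m]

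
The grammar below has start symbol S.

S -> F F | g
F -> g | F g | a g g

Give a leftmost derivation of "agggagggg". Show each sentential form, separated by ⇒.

S⇒FF⇒FgF⇒agggF⇒agggFg⇒agggFgg⇒agggagggg

S ⇒ FF   [S -> F F]
FF ⇒ FgF   [F -> F g]
FgF ⇒ agggF   [F -> a g g]
agggF ⇒ agggFg   [F -> F g]
agggFg ⇒ agggFgg   [F -> F g]
agggFgg ⇒ agggagggg   [F -> a g g]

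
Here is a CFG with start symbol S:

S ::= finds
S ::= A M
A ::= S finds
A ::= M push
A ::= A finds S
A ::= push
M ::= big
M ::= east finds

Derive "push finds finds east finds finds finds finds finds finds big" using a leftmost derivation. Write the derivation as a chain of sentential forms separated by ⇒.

S ⇒ A M   [S ::= A M]
A M ⇒ A finds S M   [A ::= A finds S]
A finds S M ⇒ A finds S finds S M   [A ::= A finds S]
A finds S finds S M ⇒ S finds finds S finds S M   [A ::= S finds]
S finds finds S finds S M ⇒ A M finds finds S finds S M   [S ::= A M]
A M finds finds S finds S M ⇒ A finds S M finds finds S finds S M   [A ::= A finds S]
A finds S M finds finds S finds S M ⇒ push finds S M finds finds S finds S M   [A ::= push]
push finds S M finds finds S finds S M ⇒ push finds finds M finds finds S finds S M   [S ::= finds]
push finds finds M finds finds S finds S M ⇒ push finds finds east finds finds finds S finds S M   [M ::= east finds]
push finds finds east finds finds finds S finds S M ⇒ push finds finds east finds finds finds finds finds S M   [S ::= finds]
push finds finds east finds finds finds finds finds S M ⇒ push finds finds east finds finds finds finds finds finds M   [S ::= finds]
push finds finds east finds finds finds finds finds finds M ⇒ push finds finds east finds finds finds finds finds finds big   [M ::= big]

S ⇒ A M ⇒ A finds S M ⇒ A finds S finds S M ⇒ S finds finds S finds S M ⇒ A M finds finds S finds S M ⇒ A finds S M finds finds S finds S M ⇒ push finds S M finds finds S finds S M ⇒ push finds finds M finds finds S finds S M ⇒ push finds finds east finds finds finds S finds S M ⇒ push finds finds east finds finds finds finds finds S M ⇒ push finds finds east finds finds finds finds finds finds M ⇒ push finds finds east finds finds finds finds finds finds big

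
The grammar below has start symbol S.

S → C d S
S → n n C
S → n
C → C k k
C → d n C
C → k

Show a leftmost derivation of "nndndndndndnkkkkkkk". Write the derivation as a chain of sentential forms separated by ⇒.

S ⇒ nnC   [S → n n C]
nnC ⇒ nndnC   [C → d n C]
nndnC ⇒ nndndnC   [C → d n C]
nndndnC ⇒ nndndndnC   [C → d n C]
nndndndnC ⇒ nndndndndnC   [C → d n C]
nndndndndnC ⇒ nndndndndnCkk   [C → C k k]
nndndndndnCkk ⇒ nndndndndnCkkkk   [C → C k k]
nndndndndnCkkkk ⇒ nndndndndndnCkkkk   [C → d n C]
nndndndndndnCkkkk ⇒ nndndndndndnCkkkkkk   [C → C k k]
nndndndndndnCkkkkkk ⇒ nndndndndndnkkkkkkk   [C → k]

S ⇒ nnC ⇒ nndnC ⇒ nndndnC ⇒ nndndndnC ⇒ nndndndndnC ⇒ nndndndndnCkk ⇒ nndndndndnCkkkk ⇒ nndndndndndnCkkkk ⇒ nndndndndndnCkkkkkk ⇒ nndndndndndnkkkkkkk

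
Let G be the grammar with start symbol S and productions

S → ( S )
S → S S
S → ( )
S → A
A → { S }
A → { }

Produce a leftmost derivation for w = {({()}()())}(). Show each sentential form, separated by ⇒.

S ⇒ SS ⇒ AS ⇒ {S}S ⇒ {(S)}S ⇒ {(SS)}S ⇒ {(SSS)}S ⇒ {(ASS)}S ⇒ {({S}SS)}S ⇒ {({()}SS)}S ⇒ {({()}()S)}S ⇒ {({()}()())}S ⇒ {({()}()())}()

S ⇒ SS   [S → S S]
SS ⇒ AS   [S → A]
AS ⇒ {S}S   [A → { S }]
{S}S ⇒ {(S)}S   [S → ( S )]
{(S)}S ⇒ {(SS)}S   [S → S S]
{(SS)}S ⇒ {(SSS)}S   [S → S S]
{(SSS)}S ⇒ {(ASS)}S   [S → A]
{(ASS)}S ⇒ {({S}SS)}S   [A → { S }]
{({S}SS)}S ⇒ {({()}SS)}S   [S → ( )]
{({()}SS)}S ⇒ {({()}()S)}S   [S → ( )]
{({()}()S)}S ⇒ {({()}()())}S   [S → ( )]
{({()}()())}S ⇒ {({()}()())}()   [S → ( )]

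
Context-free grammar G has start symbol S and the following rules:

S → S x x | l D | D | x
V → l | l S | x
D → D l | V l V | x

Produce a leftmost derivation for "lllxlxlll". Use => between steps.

S=>D=>Dl=>VlVl=>lSlVl=>llDlVl=>llVlVlVl=>lllSlVlVl=>lllxlVlVl=>lllxlxlVl=>lllxlxlll

S => D   [S → D]
D => Dl   [D → D l]
Dl => VlVl   [D → V l V]
VlVl => lSlVl   [V → l S]
lSlVl => llDlVl   [S → l D]
llDlVl => llVlVlVl   [D → V l V]
llVlVlVl => lllSlVlVl   [V → l S]
lllSlVlVl => lllxlVlVl   [S → x]
lllxlVlVl => lllxlxlVl   [V → x]
lllxlxlVl => lllxlxlll   [V → l]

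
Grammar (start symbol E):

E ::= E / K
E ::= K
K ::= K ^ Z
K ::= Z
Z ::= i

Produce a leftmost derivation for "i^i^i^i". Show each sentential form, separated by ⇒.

E ⇒ K ⇒ K^Z ⇒ K^Z^Z ⇒ K^Z^Z^Z ⇒ Z^Z^Z^Z ⇒ i^Z^Z^Z ⇒ i^i^Z^Z ⇒ i^i^i^Z ⇒ i^i^i^i

E ⇒ K   [E ::= K]
K ⇒ K^Z   [K ::= K ^ Z]
K^Z ⇒ K^Z^Z   [K ::= K ^ Z]
K^Z^Z ⇒ K^Z^Z^Z   [K ::= K ^ Z]
K^Z^Z^Z ⇒ Z^Z^Z^Z   [K ::= Z]
Z^Z^Z^Z ⇒ i^Z^Z^Z   [Z ::= i]
i^Z^Z^Z ⇒ i^i^Z^Z   [Z ::= i]
i^i^Z^Z ⇒ i^i^i^Z   [Z ::= i]
i^i^i^Z ⇒ i^i^i^i   [Z ::= i]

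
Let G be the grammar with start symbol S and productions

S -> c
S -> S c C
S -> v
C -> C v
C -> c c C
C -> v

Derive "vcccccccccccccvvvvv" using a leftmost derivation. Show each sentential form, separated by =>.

S=>ScC=>vcC=>vcCv=>vcccCv=>vcccCvv=>vcccccCvv=>vcccccCvvv=>vcccccCvvvv=>vcccccccCvvvv=>vcccccccccCvvvv=>vcccccccccccCvvvv=>vcccccccccccccCvvvv=>vcccccccccccccvvvvv

S => ScC   [S -> S c C]
ScC => vcC   [S -> v]
vcC => vcCv   [C -> C v]
vcCv => vcccCv   [C -> c c C]
vcccCv => vcccCvv   [C -> C v]
vcccCvv => vcccccCvv   [C -> c c C]
vcccccCvv => vcccccCvvv   [C -> C v]
vcccccCvvv => vcccccCvvvv   [C -> C v]
vcccccCvvvv => vcccccccCvvvv   [C -> c c C]
vcccccccCvvvv => vcccccccccCvvvv   [C -> c c C]
vcccccccccCvvvv => vcccccccccccCvvvv   [C -> c c C]
vcccccccccccCvvvv => vcccccccccccccCvvvv   [C -> c c C]
vcccccccccccccCvvvv => vcccccccccccccvvvvv   [C -> v]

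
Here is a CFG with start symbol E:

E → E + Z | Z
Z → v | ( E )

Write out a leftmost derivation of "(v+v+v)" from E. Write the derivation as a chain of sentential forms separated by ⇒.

E ⇒ Z ⇒ (E) ⇒ (E+Z) ⇒ (E+Z+Z) ⇒ (Z+Z+Z) ⇒ (v+Z+Z) ⇒ (v+v+Z) ⇒ (v+v+v)

E ⇒ Z   [E → Z]
Z ⇒ (E)   [Z → ( E )]
(E) ⇒ (E+Z)   [E → E + Z]
(E+Z) ⇒ (E+Z+Z)   [E → E + Z]
(E+Z+Z) ⇒ (Z+Z+Z)   [E → Z]
(Z+Z+Z) ⇒ (v+Z+Z)   [Z → v]
(v+Z+Z) ⇒ (v+v+Z)   [Z → v]
(v+v+Z) ⇒ (v+v+v)   [Z → v]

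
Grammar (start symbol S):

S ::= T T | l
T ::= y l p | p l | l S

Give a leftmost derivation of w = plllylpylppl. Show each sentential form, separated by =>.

S => TT => plT => pllS => pllTT => plllST => plllTTT => plllylpTT => plllylpylpT => plllylpylppl

S => TT   [S ::= T T]
TT => plT   [T ::= p l]
plT => pllS   [T ::= l S]
pllS => pllTT   [S ::= T T]
pllTT => plllST   [T ::= l S]
plllST => plllTTT   [S ::= T T]
plllTTT => plllylpTT   [T ::= y l p]
plllylpTT => plllylpylpT   [T ::= y l p]
plllylpylpT => plllylpylppl   [T ::= p l]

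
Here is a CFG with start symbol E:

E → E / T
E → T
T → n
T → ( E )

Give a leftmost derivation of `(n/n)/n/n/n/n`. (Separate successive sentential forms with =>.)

E=>E/T=>E/T/T=>E/T/T/T=>E/T/T/T/T=>T/T/T/T/T=>(E)/T/T/T/T=>(E/T)/T/T/T/T=>(T/T)/T/T/T/T=>(n/T)/T/T/T/T=>(n/n)/T/T/T/T=>(n/n)/n/T/T/T=>(n/n)/n/n/T/T=>(n/n)/n/n/n/T=>(n/n)/n/n/n/n

E => E/T   [E → E / T]
E/T => E/T/T   [E → E / T]
E/T/T => E/T/T/T   [E → E / T]
E/T/T/T => E/T/T/T/T   [E → E / T]
E/T/T/T/T => T/T/T/T/T   [E → T]
T/T/T/T/T => (E)/T/T/T/T   [T → ( E )]
(E)/T/T/T/T => (E/T)/T/T/T/T   [E → E / T]
(E/T)/T/T/T/T => (T/T)/T/T/T/T   [E → T]
(T/T)/T/T/T/T => (n/T)/T/T/T/T   [T → n]
(n/T)/T/T/T/T => (n/n)/T/T/T/T   [T → n]
(n/n)/T/T/T/T => (n/n)/n/T/T/T   [T → n]
(n/n)/n/T/T/T => (n/n)/n/n/T/T   [T → n]
(n/n)/n/n/T/T => (n/n)/n/n/n/T   [T → n]
(n/n)/n/n/n/T => (n/n)/n/n/n/n   [T → n]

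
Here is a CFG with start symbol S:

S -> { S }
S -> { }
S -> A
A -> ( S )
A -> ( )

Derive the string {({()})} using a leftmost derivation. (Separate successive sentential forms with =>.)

S=>{S}=>{A}=>{(S)}=>{({S})}=>{({A})}=>{({()})}

S => {S}   [S -> { S }]
{S} => {A}   [S -> A]
{A} => {(S)}   [A -> ( S )]
{(S)} => {({S})}   [S -> { S }]
{({S})} => {({A})}   [S -> A]
{({A})} => {({()})}   [A -> ( )]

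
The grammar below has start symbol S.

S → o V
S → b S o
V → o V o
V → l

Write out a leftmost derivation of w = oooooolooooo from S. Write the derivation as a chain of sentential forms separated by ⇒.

S⇒oV⇒ooVo⇒oooVoo⇒ooooVooo⇒oooooVoooo⇒ooooooVooooo⇒oooooolooooo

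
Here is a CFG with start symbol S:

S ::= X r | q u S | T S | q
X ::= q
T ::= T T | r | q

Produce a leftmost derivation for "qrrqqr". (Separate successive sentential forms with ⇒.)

S ⇒ TS   [S ::= T S]
TS ⇒ qS   [T ::= q]
qS ⇒ qTS   [S ::= T S]
qTS ⇒ qTTS   [T ::= T T]
qTTS ⇒ qrTS   [T ::= r]
qrTS ⇒ qrrS   [T ::= r]
qrrS ⇒ qrrTS   [S ::= T S]
qrrTS ⇒ qrrqS   [T ::= q]
qrrqS ⇒ qrrqXr   [S ::= X r]
qrrqXr ⇒ qrrqqr   [X ::= q]

S⇒TS⇒qS⇒qTS⇒qTTS⇒qrTS⇒qrrS⇒qrrTS⇒qrrqS⇒qrrqXr⇒qrrqqr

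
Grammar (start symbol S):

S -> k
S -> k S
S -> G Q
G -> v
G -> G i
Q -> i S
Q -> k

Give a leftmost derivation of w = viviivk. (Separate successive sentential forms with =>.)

S=>GQ=>vQ=>viS=>viGQ=>viGiQ=>viviQ=>viviiS=>viviiGQ=>viviivQ=>viviivk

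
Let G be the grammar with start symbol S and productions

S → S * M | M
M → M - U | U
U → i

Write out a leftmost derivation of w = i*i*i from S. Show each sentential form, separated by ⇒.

S ⇒ S*M   [S → S * M]
S*M ⇒ S*M*M   [S → S * M]
S*M*M ⇒ M*M*M   [S → M]
M*M*M ⇒ U*M*M   [M → U]
U*M*M ⇒ i*M*M   [U → i]
i*M*M ⇒ i*U*M   [M → U]
i*U*M ⇒ i*i*M   [U → i]
i*i*M ⇒ i*i*U   [M → U]
i*i*U ⇒ i*i*i   [U → i]

S⇒S*M⇒S*M*M⇒M*M*M⇒U*M*M⇒i*M*M⇒i*U*M⇒i*i*M⇒i*i*U⇒i*i*i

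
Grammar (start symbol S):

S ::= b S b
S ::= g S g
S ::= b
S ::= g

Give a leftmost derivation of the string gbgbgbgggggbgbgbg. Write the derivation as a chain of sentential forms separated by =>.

S => gSg => gbSbg => gbgSgbg => gbgbSbgbg => gbgbgSgbgbg => gbgbgbSbgbgbg => gbgbgbgSgbgbgbg => gbgbgbggSggbgbgbg => gbgbgbgggggbgbgbg

S => gSg   [S ::= g S g]
gSg => gbSbg   [S ::= b S b]
gbSbg => gbgSgbg   [S ::= g S g]
gbgSgbg => gbgbSbgbg   [S ::= b S b]
gbgbSbgbg => gbgbgSgbgbg   [S ::= g S g]
gbgbgSgbgbg => gbgbgbSbgbgbg   [S ::= b S b]
gbgbgbSbgbgbg => gbgbgbgSgbgbgbg   [S ::= g S g]
gbgbgbgSgbgbgbg => gbgbgbggSggbgbgbg   [S ::= g S g]
gbgbgbggSggbgbgbg => gbgbgbgggggbgbgbg   [S ::= g]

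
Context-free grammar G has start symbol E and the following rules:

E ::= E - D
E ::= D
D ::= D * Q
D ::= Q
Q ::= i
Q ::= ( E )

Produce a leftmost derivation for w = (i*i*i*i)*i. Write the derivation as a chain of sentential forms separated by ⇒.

E ⇒ D ⇒ D*Q ⇒ Q*Q ⇒ (E)*Q ⇒ (D)*Q ⇒ (D*Q)*Q ⇒ (D*Q*Q)*Q ⇒ (D*Q*Q*Q)*Q ⇒ (Q*Q*Q*Q)*Q ⇒ (i*Q*Q*Q)*Q ⇒ (i*i*Q*Q)*Q ⇒ (i*i*i*Q)*Q ⇒ (i*i*i*i)*Q ⇒ (i*i*i*i)*i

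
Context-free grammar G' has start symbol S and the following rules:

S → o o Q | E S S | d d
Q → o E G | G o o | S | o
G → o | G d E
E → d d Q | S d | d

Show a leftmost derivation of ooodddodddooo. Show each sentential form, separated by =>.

S => ooQ   [S → o o Q]
ooQ => ooGoo   [Q → G o o]
ooGoo => ooGdEoo   [G → G d E]
ooGdEoo => ooodEoo   [G → o]
ooodEoo => ooodddQoo   [E → d d Q]
ooodddQoo => ooodddoEGoo   [Q → o E G]
ooodddoEGoo => ooodddoSdGoo   [E → S d]
ooodddoSdGoo => ooodddodddGoo   [S → d d]
ooodddodddGoo => ooodddodddooo   [G → o]

S => ooQ => ooGoo => ooGdEoo => ooodEoo => ooodddQoo => ooodddoEGoo => ooodddoSdGoo => ooodddodddGoo => ooodddodddooo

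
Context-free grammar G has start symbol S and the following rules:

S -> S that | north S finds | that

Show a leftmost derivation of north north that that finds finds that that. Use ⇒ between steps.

S ⇒ S that   [S -> S that]
S that ⇒ S that that   [S -> S that]
S that that ⇒ north S finds that that   [S -> north S finds]
north S finds that that ⇒ north north S finds finds that that   [S -> north S finds]
north north S finds finds that that ⇒ north north S that finds finds that that   [S -> S that]
north north S that finds finds that that ⇒ north north that that finds finds that that   [S -> that]

S ⇒ S that ⇒ S that that ⇒ north S finds that that ⇒ north north S finds finds that that ⇒ north north S that finds finds that that ⇒ north north that that finds finds that that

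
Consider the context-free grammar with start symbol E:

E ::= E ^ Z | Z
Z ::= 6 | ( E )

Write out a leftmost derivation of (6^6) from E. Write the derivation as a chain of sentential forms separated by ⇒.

E ⇒ Z   [E ::= Z]
Z ⇒ (E)   [Z ::= ( E )]
(E) ⇒ (E^Z)   [E ::= E ^ Z]
(E^Z) ⇒ (Z^Z)   [E ::= Z]
(Z^Z) ⇒ (6^Z)   [Z ::= 6]
(6^Z) ⇒ (6^6)   [Z ::= 6]

E ⇒ Z ⇒ (E) ⇒ (E^Z) ⇒ (Z^Z) ⇒ (6^Z) ⇒ (6^6)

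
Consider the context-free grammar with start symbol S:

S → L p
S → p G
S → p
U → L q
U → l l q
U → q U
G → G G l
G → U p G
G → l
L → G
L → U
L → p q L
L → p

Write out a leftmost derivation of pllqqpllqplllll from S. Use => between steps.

S => pG => pGGl => pUpGGl => pLqpGGl => pUqpGGl => pllqqpGGl => pllqqpUpGGl => pllqqpllqpGGl => pllqqpllqpGGlGl => pllqqpllqplGlGl => pllqqpllqplllGl => pllqqpllqplllll

S => pG   [S → p G]
pG => pGGl   [G → G G l]
pGGl => pUpGGl   [G → U p G]
pUpGGl => pLqpGGl   [U → L q]
pLqpGGl => pUqpGGl   [L → U]
pUqpGGl => pllqqpGGl   [U → l l q]
pllqqpGGl => pllqqpUpGGl   [G → U p G]
pllqqpUpGGl => pllqqpllqpGGl   [U → l l q]
pllqqpllqpGGl => pllqqpllqpGGlGl   [G → G G l]
pllqqpllqpGGlGl => pllqqpllqplGlGl   [G → l]
pllqqpllqplGlGl => pllqqpllqplllGl   [G → l]
pllqqpllqplllGl => pllqqpllqplllll   [G → l]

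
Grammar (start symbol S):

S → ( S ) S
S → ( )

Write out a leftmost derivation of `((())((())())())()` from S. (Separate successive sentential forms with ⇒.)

S ⇒ (S)S   [S → ( S ) S]
(S)S ⇒ ((S)S)S   [S → ( S ) S]
((S)S)S ⇒ ((())S)S   [S → ( )]
((())S)S ⇒ ((())(S)S)S   [S → ( S ) S]
((())(S)S)S ⇒ ((())((S)S)S)S   [S → ( S ) S]
((())((S)S)S)S ⇒ ((())((())S)S)S   [S → ( )]
((())((())S)S)S ⇒ ((())((())())S)S   [S → ( )]
((())((())())S)S ⇒ ((())((())())())S   [S → ( )]
((())((())())())S ⇒ ((())((())())())()   [S → ( )]

S ⇒ (S)S ⇒ ((S)S)S ⇒ ((())S)S ⇒ ((())(S)S)S ⇒ ((())((S)S)S)S ⇒ ((())((())S)S)S ⇒ ((())((())())S)S ⇒ ((())((())())())S ⇒ ((())((())())())()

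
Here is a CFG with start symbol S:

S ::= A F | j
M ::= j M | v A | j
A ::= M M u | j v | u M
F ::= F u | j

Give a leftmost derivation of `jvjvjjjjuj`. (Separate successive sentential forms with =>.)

S => AF => MMuF => jMMuF => jvAMuF => jvjvMuF => jvjvjMuF => jvjvjjMuF => jvjvjjjMuF => jvjvjjjjuF => jvjvjjjjuj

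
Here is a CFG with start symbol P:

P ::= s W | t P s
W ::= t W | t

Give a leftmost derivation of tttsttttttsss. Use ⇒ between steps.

P ⇒ tPs ⇒ ttPss ⇒ tttPsss ⇒ tttsWsss ⇒ tttstWsss ⇒ tttsttWsss ⇒ tttstttWsss ⇒ tttsttttWsss ⇒ tttstttttWsss ⇒ tttsttttttsss

P ⇒ tPs   [P ::= t P s]
tPs ⇒ ttPss   [P ::= t P s]
ttPss ⇒ tttPsss   [P ::= t P s]
tttPsss ⇒ tttsWsss   [P ::= s W]
tttsWsss ⇒ tttstWsss   [W ::= t W]
tttstWsss ⇒ tttsttWsss   [W ::= t W]
tttsttWsss ⇒ tttstttWsss   [W ::= t W]
tttstttWsss ⇒ tttsttttWsss   [W ::= t W]
tttsttttWsss ⇒ tttstttttWsss   [W ::= t W]
tttstttttWsss ⇒ tttsttttttsss   [W ::= t]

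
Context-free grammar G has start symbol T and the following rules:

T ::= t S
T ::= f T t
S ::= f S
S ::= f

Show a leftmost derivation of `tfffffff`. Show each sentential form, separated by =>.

T => tS   [T ::= t S]
tS => tfS   [S ::= f S]
tfS => tffS   [S ::= f S]
tffS => tfffS   [S ::= f S]
tfffS => tffffS   [S ::= f S]
tffffS => tfffffS   [S ::= f S]
tfffffS => tffffffS   [S ::= f S]
tffffffS => tfffffff   [S ::= f]

T => tS => tfS => tffS => tfffS => tffffS => tfffffS => tffffffS => tfffffff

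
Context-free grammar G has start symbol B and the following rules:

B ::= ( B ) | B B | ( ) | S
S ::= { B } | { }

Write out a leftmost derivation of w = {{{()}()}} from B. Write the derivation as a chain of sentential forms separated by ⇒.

B ⇒ S ⇒ {B} ⇒ {S} ⇒ {{B}} ⇒ {{BB}} ⇒ {{SB}} ⇒ {{{B}B}} ⇒ {{{()}B}} ⇒ {{{()}()}}

B ⇒ S   [B ::= S]
S ⇒ {B}   [S ::= { B }]
{B} ⇒ {S}   [B ::= S]
{S} ⇒ {{B}}   [S ::= { B }]
{{B}} ⇒ {{BB}}   [B ::= B B]
{{BB}} ⇒ {{SB}}   [B ::= S]
{{SB}} ⇒ {{{B}B}}   [S ::= { B }]
{{{B}B}} ⇒ {{{()}B}}   [B ::= ( )]
{{{()}B}} ⇒ {{{()}()}}   [B ::= ( )]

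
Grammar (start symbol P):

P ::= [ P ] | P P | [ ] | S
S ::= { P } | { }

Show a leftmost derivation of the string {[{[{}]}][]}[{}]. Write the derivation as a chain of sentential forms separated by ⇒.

P⇒PP⇒SP⇒{P}P⇒{PP}P⇒{[P]P}P⇒{[S]P}P⇒{[{P}]P}P⇒{[{[P]}]P}P⇒{[{[S]}]P}P⇒{[{[{}]}]P}P⇒{[{[{}]}][]}P⇒{[{[{}]}][]}[P]⇒{[{[{}]}][]}[S]⇒{[{[{}]}][]}[{}]

P ⇒ PP   [P ::= P P]
PP ⇒ SP   [P ::= S]
SP ⇒ {P}P   [S ::= { P }]
{P}P ⇒ {PP}P   [P ::= P P]
{PP}P ⇒ {[P]P}P   [P ::= [ P ]]
{[P]P}P ⇒ {[S]P}P   [P ::= S]
{[S]P}P ⇒ {[{P}]P}P   [S ::= { P }]
{[{P}]P}P ⇒ {[{[P]}]P}P   [P ::= [ P ]]
{[{[P]}]P}P ⇒ {[{[S]}]P}P   [P ::= S]
{[{[S]}]P}P ⇒ {[{[{}]}]P}P   [S ::= { }]
{[{[{}]}]P}P ⇒ {[{[{}]}][]}P   [P ::= [ ]]
{[{[{}]}][]}P ⇒ {[{[{}]}][]}[P]   [P ::= [ P ]]
{[{[{}]}][]}[P] ⇒ {[{[{}]}][]}[S]   [P ::= S]
{[{[{}]}][]}[S] ⇒ {[{[{}]}][]}[{}]   [S ::= { }]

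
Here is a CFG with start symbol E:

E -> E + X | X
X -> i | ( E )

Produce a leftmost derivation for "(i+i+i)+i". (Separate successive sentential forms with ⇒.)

E ⇒ E+X   [E -> E + X]
E+X ⇒ X+X   [E -> X]
X+X ⇒ (E)+X   [X -> ( E )]
(E)+X ⇒ (E+X)+X   [E -> E + X]
(E+X)+X ⇒ (E+X+X)+X   [E -> E + X]
(E+X+X)+X ⇒ (X+X+X)+X   [E -> X]
(X+X+X)+X ⇒ (i+X+X)+X   [X -> i]
(i+X+X)+X ⇒ (i+i+X)+X   [X -> i]
(i+i+X)+X ⇒ (i+i+i)+X   [X -> i]
(i+i+i)+X ⇒ (i+i+i)+i   [X -> i]

E ⇒ E+X ⇒ X+X ⇒ (E)+X ⇒ (E+X)+X ⇒ (E+X+X)+X ⇒ (X+X+X)+X ⇒ (i+X+X)+X ⇒ (i+i+X)+X ⇒ (i+i+i)+X ⇒ (i+i+i)+i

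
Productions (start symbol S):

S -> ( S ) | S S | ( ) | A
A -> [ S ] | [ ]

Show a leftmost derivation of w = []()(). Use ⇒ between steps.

S ⇒ SS ⇒ SSS ⇒ ASS ⇒ []SS ⇒ []()S ⇒ []()()

S ⇒ SS   [S -> S S]
SS ⇒ SSS   [S -> S S]
SSS ⇒ ASS   [S -> A]
ASS ⇒ []SS   [A -> [ ]]
[]SS ⇒ []()S   [S -> ( )]
[]()S ⇒ []()()   [S -> ( )]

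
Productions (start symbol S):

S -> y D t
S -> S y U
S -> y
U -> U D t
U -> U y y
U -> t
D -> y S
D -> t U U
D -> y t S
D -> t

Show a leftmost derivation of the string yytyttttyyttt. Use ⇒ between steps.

S ⇒ yDt ⇒ yytSt ⇒ yytyDtt ⇒ yytytUUtt ⇒ yytytUyyUtt ⇒ yytytUDtyyUtt ⇒ yytyttDtyyUtt ⇒ yytyttttyyUtt ⇒ yytyttttyyttt

S ⇒ yDt   [S -> y D t]
yDt ⇒ yytSt   [D -> y t S]
yytSt ⇒ yytyDtt   [S -> y D t]
yytyDtt ⇒ yytytUUtt   [D -> t U U]
yytytUUtt ⇒ yytytUyyUtt   [U -> U y y]
yytytUyyUtt ⇒ yytytUDtyyUtt   [U -> U D t]
yytytUDtyyUtt ⇒ yytyttDtyyUtt   [U -> t]
yytyttDtyyUtt ⇒ yytyttttyyUtt   [D -> t]
yytyttttyyUtt ⇒ yytyttttyyttt   [U -> t]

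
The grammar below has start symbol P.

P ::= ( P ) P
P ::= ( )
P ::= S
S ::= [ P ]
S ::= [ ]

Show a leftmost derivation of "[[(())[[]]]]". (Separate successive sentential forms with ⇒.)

P ⇒ S ⇒ [P] ⇒ [S] ⇒ [[P]] ⇒ [[(P)P]] ⇒ [[(())P]] ⇒ [[(())S]] ⇒ [[(())[P]]] ⇒ [[(())[S]]] ⇒ [[(())[[]]]]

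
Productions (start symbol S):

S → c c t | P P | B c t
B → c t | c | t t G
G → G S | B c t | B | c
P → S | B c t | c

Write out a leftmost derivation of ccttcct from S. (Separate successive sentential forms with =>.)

S => PP => SP => PPP => cPP => ccP => ccBct => ccttGct => ccttcct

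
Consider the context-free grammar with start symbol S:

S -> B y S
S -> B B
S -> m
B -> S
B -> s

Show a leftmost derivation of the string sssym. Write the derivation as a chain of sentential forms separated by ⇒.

S ⇒ BB   [S -> B B]
BB ⇒ sB   [B -> s]
sB ⇒ sS   [B -> S]
sS ⇒ sByS   [S -> B y S]
sByS ⇒ sSyS   [B -> S]
sSyS ⇒ sBByS   [S -> B B]
sBByS ⇒ ssByS   [B -> s]
ssByS ⇒ sssyS   [B -> s]
sssyS ⇒ sssym   [S -> m]

S ⇒ BB ⇒ sB ⇒ sS ⇒ sByS ⇒ sSyS ⇒ sBByS ⇒ ssByS ⇒ sssyS ⇒ sssym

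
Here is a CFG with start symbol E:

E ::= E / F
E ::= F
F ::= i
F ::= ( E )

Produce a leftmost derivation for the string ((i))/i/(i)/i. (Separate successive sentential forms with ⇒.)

E ⇒ E/F ⇒ E/F/F ⇒ E/F/F/F ⇒ F/F/F/F ⇒ (E)/F/F/F ⇒ (F)/F/F/F ⇒ ((E))/F/F/F ⇒ ((F))/F/F/F ⇒ ((i))/F/F/F ⇒ ((i))/i/F/F ⇒ ((i))/i/(E)/F ⇒ ((i))/i/(F)/F ⇒ ((i))/i/(i)/F ⇒ ((i))/i/(i)/i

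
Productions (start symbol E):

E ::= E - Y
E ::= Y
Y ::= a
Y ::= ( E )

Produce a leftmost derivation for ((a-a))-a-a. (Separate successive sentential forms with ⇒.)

E ⇒ E-Y ⇒ E-Y-Y ⇒ Y-Y-Y ⇒ (E)-Y-Y ⇒ (Y)-Y-Y ⇒ ((E))-Y-Y ⇒ ((E-Y))-Y-Y ⇒ ((Y-Y))-Y-Y ⇒ ((a-Y))-Y-Y ⇒ ((a-a))-Y-Y ⇒ ((a-a))-a-Y ⇒ ((a-a))-a-a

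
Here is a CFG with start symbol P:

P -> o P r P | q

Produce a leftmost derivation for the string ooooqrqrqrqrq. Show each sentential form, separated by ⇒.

P ⇒ oPrP ⇒ ooPrPrP ⇒ oooPrPrPrP ⇒ ooooPrPrPrPrP ⇒ ooooqrPrPrPrP ⇒ ooooqrqrPrPrP ⇒ ooooqrqrqrPrP ⇒ ooooqrqrqrqrP ⇒ ooooqrqrqrqrq

P ⇒ oPrP   [P -> o P r P]
oPrP ⇒ ooPrPrP   [P -> o P r P]
ooPrPrP ⇒ oooPrPrPrP   [P -> o P r P]
oooPrPrPrP ⇒ ooooPrPrPrPrP   [P -> o P r P]
ooooPrPrPrPrP ⇒ ooooqrPrPrPrP   [P -> q]
ooooqrPrPrPrP ⇒ ooooqrqrPrPrP   [P -> q]
ooooqrqrPrPrP ⇒ ooooqrqrqrPrP   [P -> q]
ooooqrqrqrPrP ⇒ ooooqrqrqrqrP   [P -> q]
ooooqrqrqrqrP ⇒ ooooqrqrqrqrq   [P -> q]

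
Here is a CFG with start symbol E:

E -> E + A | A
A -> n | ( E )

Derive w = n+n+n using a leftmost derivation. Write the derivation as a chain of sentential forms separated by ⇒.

E ⇒ E+A   [E -> E + A]
E+A ⇒ E+A+A   [E -> E + A]
E+A+A ⇒ A+A+A   [E -> A]
A+A+A ⇒ n+A+A   [A -> n]
n+A+A ⇒ n+n+A   [A -> n]
n+n+A ⇒ n+n+n   [A -> n]

E⇒E+A⇒E+A+A⇒A+A+A⇒n+A+A⇒n+n+A⇒n+n+n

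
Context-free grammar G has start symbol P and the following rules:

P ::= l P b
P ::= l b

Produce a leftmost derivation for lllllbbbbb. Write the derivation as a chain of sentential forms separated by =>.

P => lPb => llPbb => lllPbbb => llllPbbbb => lllllbbbbb

P => lPb   [P ::= l P b]
lPb => llPbb   [P ::= l P b]
llPbb => lllPbbb   [P ::= l P b]
lllPbbb => llllPbbbb   [P ::= l P b]
llllPbbbb => lllllbbbbb   [P ::= l b]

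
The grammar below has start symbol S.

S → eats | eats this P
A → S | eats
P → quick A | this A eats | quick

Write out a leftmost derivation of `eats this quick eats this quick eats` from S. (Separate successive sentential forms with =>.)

S => eats this P => eats this quick A => eats this quick S => eats this quick eats this P => eats this quick eats this quick A => eats this quick eats this quick eats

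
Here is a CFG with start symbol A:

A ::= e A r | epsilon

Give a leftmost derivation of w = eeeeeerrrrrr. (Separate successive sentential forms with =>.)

A => eAr   [A ::= e A r]
eAr => eeArr   [A ::= e A r]
eeArr => eeeArrr   [A ::= e A r]
eeeArrr => eeeeArrrr   [A ::= e A r]
eeeeArrrr => eeeeeArrrrr   [A ::= e A r]
eeeeeArrrrr => eeeeeeArrrrrr   [A ::= e A r]
eeeeeeArrrrrr => eeeeeerrrrrr   [A ::= epsilon]

A=>eAr=>eeArr=>eeeArrr=>eeeeArrrr=>eeeeeArrrrr=>eeeeeeArrrrrr=>eeeeeerrrrrr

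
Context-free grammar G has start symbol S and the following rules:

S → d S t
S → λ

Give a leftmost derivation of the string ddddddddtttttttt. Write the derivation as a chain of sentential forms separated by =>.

S => dSt   [S → d S t]
dSt => ddStt   [S → d S t]
ddStt => dddSttt   [S → d S t]
dddSttt => ddddStttt   [S → d S t]
ddddStttt => dddddSttttt   [S → d S t]
dddddSttttt => ddddddStttttt   [S → d S t]
ddddddStttttt => dddddddSttttttt   [S → d S t]
dddddddSttttttt => ddddddddStttttttt   [S → d S t]
ddddddddStttttttt => ddddddddtttttttt   [S → λ]

S => dSt => ddStt => dddSttt => ddddStttt => dddddSttttt => ddddddStttttt => dddddddSttttttt => ddddddddStttttttt => ddddddddtttttttt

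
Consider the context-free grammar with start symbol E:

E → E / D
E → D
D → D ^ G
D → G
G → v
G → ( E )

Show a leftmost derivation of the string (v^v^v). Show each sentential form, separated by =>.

E=>D=>G=>(E)=>(D)=>(D^G)=>(D^G^G)=>(G^G^G)=>(v^G^G)=>(v^v^G)=>(v^v^v)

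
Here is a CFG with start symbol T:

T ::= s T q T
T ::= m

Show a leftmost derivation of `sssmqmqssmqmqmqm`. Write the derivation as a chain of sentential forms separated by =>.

T => sTqT => ssTqTqT => sssTqTqTqT => sssmqTqTqT => sssmqmqTqT => sssmqmqsTqTqT => sssmqmqssTqTqTqT => sssmqmqssmqTqTqT => sssmqmqssmqmqTqT => sssmqmqssmqmqmqT => sssmqmqssmqmqmqm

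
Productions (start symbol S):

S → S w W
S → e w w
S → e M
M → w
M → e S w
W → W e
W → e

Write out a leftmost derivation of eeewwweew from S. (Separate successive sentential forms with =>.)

S=>eM=>eeSw=>eeSwWw=>eeewwwWw=>eeewwwWew=>eeewwweew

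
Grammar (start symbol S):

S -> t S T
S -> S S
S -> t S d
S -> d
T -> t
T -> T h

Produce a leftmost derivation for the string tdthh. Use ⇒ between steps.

S⇒tST⇒tdT⇒tdTh⇒tdThh⇒tdthh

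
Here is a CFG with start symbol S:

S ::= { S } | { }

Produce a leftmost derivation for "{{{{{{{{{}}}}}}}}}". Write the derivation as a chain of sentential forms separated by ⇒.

S ⇒ {S} ⇒ {{S}} ⇒ {{{S}}} ⇒ {{{{S}}}} ⇒ {{{{{S}}}}} ⇒ {{{{{{S}}}}}} ⇒ {{{{{{{S}}}}}}} ⇒ {{{{{{{{S}}}}}}}} ⇒ {{{{{{{{{}}}}}}}}}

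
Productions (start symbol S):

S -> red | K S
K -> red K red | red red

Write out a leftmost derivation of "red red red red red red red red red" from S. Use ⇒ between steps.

S ⇒ K S   [S -> K S]
K S ⇒ red K red S   [K -> red K red]
red K red S ⇒ red red red red S   [K -> red red]
red red red red S ⇒ red red red red K S   [S -> K S]
red red red red K S ⇒ red red red red red red S   [K -> red red]
red red red red red red S ⇒ red red red red red red K S   [S -> K S]
red red red red red red K S ⇒ red red red red red red red red S   [K -> red red]
red red red red red red red red S ⇒ red red red red red red red red red   [S -> red]

S ⇒ K S ⇒ red K red S ⇒ red red red red S ⇒ red red red red K S ⇒ red red red red red red S ⇒ red red red red red red K S ⇒ red red red red red red red red S ⇒ red red red red red red red red red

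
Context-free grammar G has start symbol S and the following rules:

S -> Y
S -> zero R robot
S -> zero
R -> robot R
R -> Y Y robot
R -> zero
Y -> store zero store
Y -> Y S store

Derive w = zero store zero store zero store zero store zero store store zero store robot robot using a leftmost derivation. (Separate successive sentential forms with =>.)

S => zero R robot => zero Y Y robot robot => zero Y S store Y robot robot => zero Y S store S store Y robot robot => zero Y S store S store S store Y robot robot => zero store zero store S store S store S store Y robot robot => zero store zero store zero store S store S store Y robot robot => zero store zero store zero store zero store S store Y robot robot => zero store zero store zero store zero store zero store Y robot robot => zero store zero store zero store zero store zero store store zero store robot robot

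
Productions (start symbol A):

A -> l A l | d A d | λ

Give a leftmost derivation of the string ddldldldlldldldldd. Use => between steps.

A => dAd   [A -> d A d]
dAd => ddAdd   [A -> d A d]
ddAdd => ddlAldd   [A -> l A l]
ddlAldd => ddldAdldd   [A -> d A d]
ddldAdldd => ddldlAldldd   [A -> l A l]
ddldlAldldd => ddldldAdldldd   [A -> d A d]
ddldldAdldldd => ddldldlAldldldd   [A -> l A l]
ddldldlAldldldd => ddldldldAdldldldd   [A -> d A d]
ddldldldAdldldldd => ddldldldlAldldldldd   [A -> l A l]
ddldldldlAldldldldd => ddldldldlldldldldd   [A -> λ]

A => dAd => ddAdd => ddlAldd => ddldAdldd => ddldlAldldd => ddldldAdldldd => ddldldlAldldldd => ddldldldAdldldldd => ddldldldlAldldldldd => ddldldldlldldldldd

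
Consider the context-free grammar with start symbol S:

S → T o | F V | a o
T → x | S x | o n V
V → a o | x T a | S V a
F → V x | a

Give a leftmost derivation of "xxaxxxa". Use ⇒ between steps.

S ⇒ FV   [S → F V]
FV ⇒ VxV   [F → V x]
VxV ⇒ xTaxV   [V → x T a]
xTaxV ⇒ xxaxV   [T → x]
xxaxV ⇒ xxaxxTa   [V → x T a]
xxaxxTa ⇒ xxaxxxa   [T → x]

S⇒FV⇒VxV⇒xTaxV⇒xxaxV⇒xxaxxTa⇒xxaxxxa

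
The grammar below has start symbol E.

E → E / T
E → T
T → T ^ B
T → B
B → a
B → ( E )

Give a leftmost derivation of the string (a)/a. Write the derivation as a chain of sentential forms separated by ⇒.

E ⇒ E/T   [E → E / T]
E/T ⇒ T/T   [E → T]
T/T ⇒ B/T   [T → B]
B/T ⇒ (E)/T   [B → ( E )]
(E)/T ⇒ (T)/T   [E → T]
(T)/T ⇒ (B)/T   [T → B]
(B)/T ⇒ (a)/T   [B → a]
(a)/T ⇒ (a)/B   [T → B]
(a)/B ⇒ (a)/a   [B → a]

E ⇒ E/T ⇒ T/T ⇒ B/T ⇒ (E)/T ⇒ (T)/T ⇒ (B)/T ⇒ (a)/T ⇒ (a)/B ⇒ (a)/a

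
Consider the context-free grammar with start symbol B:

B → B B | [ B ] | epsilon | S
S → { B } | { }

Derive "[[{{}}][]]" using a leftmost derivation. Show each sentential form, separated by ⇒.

B ⇒ [B] ⇒ [BB] ⇒ [[B]B] ⇒ [[S]B] ⇒ [[{B}]B] ⇒ [[{S}]B] ⇒ [[{{}}]B] ⇒ [[{{}}][B]] ⇒ [[{{}}][]]

B ⇒ [B]   [B → [ B ]]
[B] ⇒ [BB]   [B → B B]
[BB] ⇒ [[B]B]   [B → [ B ]]
[[B]B] ⇒ [[S]B]   [B → S]
[[S]B] ⇒ [[{B}]B]   [S → { B }]
[[{B}]B] ⇒ [[{S}]B]   [B → S]
[[{S}]B] ⇒ [[{{}}]B]   [S → { }]
[[{{}}]B] ⇒ [[{{}}][B]]   [B → [ B ]]
[[{{}}][B]] ⇒ [[{{}}][]]   [B → epsilon]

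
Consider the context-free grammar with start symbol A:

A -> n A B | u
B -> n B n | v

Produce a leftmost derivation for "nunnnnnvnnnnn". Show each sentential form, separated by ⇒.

A ⇒ nAB   [A -> n A B]
nAB ⇒ nuB   [A -> u]
nuB ⇒ nunBn   [B -> n B n]
nunBn ⇒ nunnBnn   [B -> n B n]
nunnBnn ⇒ nunnnBnnn   [B -> n B n]
nunnnBnnn ⇒ nunnnnBnnnn   [B -> n B n]
nunnnnBnnnn ⇒ nunnnnnBnnnnn   [B -> n B n]
nunnnnnBnnnnn ⇒ nunnnnnvnnnnn   [B -> v]

A ⇒ nAB ⇒ nuB ⇒ nunBn ⇒ nunnBnn ⇒ nunnnBnnn ⇒ nunnnnBnnnn ⇒ nunnnnnBnnnnn ⇒ nunnnnnvnnnnn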